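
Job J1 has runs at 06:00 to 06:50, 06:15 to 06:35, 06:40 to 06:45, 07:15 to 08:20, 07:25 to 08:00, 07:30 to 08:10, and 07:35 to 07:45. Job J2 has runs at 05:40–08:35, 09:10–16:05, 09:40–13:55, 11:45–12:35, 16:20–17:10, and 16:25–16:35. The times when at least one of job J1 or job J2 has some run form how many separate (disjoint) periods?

3

Merge the first list: 06:00–06:50, 07:15–08:20.
Merge the second list: 05:40–08:35, 09:10–16:05, 16:20–17:10.
A ∪ B = 05:40–08:35, 09:10–16:05, 16:20–17:10.
That is 3 disjoint pieces.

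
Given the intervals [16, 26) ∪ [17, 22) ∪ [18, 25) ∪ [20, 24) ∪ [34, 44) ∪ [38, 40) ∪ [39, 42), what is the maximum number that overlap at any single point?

At 20, 4 of the intervals are simultaneously active.
No point has more.

4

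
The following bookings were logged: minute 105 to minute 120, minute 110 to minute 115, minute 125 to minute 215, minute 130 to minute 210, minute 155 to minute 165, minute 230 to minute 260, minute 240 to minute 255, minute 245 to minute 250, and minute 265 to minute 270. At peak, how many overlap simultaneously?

3

Walk the sorted start/end points keeping a running depth.
The depth first hits 3 at minute 155.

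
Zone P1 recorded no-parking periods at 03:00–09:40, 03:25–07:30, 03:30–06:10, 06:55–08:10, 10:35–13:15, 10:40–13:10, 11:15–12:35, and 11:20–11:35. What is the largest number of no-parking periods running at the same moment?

4

At 11:20, 4 of the intervals are simultaneously active.
No point has more.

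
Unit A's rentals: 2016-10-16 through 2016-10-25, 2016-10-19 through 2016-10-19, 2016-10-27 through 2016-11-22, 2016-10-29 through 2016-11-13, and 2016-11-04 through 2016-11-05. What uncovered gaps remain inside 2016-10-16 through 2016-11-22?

Covered (merged): 2016-10-16 through 2016-10-25, 2016-10-27 through 2016-11-22.
Gaps within 2016-10-16 through 2016-11-22: 2016-10-26 through 2016-10-26.

2016-10-26 through 2016-10-26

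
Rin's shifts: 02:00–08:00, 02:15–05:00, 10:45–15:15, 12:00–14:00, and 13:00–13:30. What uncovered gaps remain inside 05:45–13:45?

The merged coverage is 02:00–08:00, 10:45–15:15.
Gaps within 05:45–13:45: 08:00–10:45.

08:00–10:45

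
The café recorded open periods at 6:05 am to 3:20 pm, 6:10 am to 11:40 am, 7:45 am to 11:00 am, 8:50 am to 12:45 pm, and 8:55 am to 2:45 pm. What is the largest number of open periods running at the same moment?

5

At 8:55 am, 5 of the intervals are simultaneously active.
No point has more.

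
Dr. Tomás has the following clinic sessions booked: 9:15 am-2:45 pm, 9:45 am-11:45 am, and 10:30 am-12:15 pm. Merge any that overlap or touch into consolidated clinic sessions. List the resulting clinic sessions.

9:15 am–2:45 pm

9:45 am–11:45 am overlaps/touches 9:15 am–2:45 pm → extend to 9:15 am–2:45 pm.
10:30 am–12:15 pm overlaps/touches 9:15 am–2:45 pm → extend to 9:15 am–2:45 pm.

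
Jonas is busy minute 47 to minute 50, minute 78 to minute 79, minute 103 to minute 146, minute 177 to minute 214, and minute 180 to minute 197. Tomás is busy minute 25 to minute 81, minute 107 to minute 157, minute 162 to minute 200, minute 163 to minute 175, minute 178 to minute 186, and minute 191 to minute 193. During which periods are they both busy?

minute 47 to minute 50, minute 78 to minute 79, minute 107 to minute 146, minute 177 to minute 200

A, merged: minute 47 to minute 50, minute 78 to minute 79, minute 103 to minute 146, minute 177 to minute 214.
B, merged: minute 25 to minute 81, minute 107 to minute 157, minute 162 to minute 200.
minute 47 to minute 50 ∩ B → minute 47 to minute 50.
minute 78 to minute 79 ∩ B → minute 78 to minute 79.
minute 103 to minute 146 ∩ B → minute 107 to minute 146.
minute 177 to minute 214 ∩ B → minute 177 to minute 200.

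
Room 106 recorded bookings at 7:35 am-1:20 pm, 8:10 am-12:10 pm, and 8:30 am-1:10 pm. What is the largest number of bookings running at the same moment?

At 8:30 am, 3 of the intervals are simultaneously active.
No point has more.

3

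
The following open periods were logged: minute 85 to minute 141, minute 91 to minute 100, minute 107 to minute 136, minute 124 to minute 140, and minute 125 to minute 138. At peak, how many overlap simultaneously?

Walk the sorted start/end points keeping a running depth.
The depth first hits 4 at minute 125.

4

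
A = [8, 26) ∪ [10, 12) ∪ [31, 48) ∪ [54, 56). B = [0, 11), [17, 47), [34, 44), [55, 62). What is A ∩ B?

First set merges to [8, 26), [31, 48), [54, 56).
Second set merges to [0, 11), [17, 47), [55, 62).
[8, 26) meets the second set on [8, 11), [17, 26).
[31, 48) meets the second set on [31, 47).
[54, 56) meets the second set on [55, 56).

[8, 11) ∪ [17, 26) ∪ [31, 47) ∪ [55, 56)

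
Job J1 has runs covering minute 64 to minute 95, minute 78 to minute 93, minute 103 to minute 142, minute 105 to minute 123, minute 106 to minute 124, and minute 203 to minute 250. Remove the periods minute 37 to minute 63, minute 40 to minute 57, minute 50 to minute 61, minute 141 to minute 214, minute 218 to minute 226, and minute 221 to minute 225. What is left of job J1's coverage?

minute 64 to minute 95, minute 103 to minute 141, minute 214 to minute 218, minute 226 to minute 250

First set merges to minute 64 to minute 95, minute 103 to minute 142, minute 203 to minute 250.
Second set merges to minute 37 to minute 63, minute 141 to minute 214, minute 218 to minute 226.
minute 64 to minute 95 is untouched.
minute 103 to minute 142 with B removed leaves minute 103 to minute 141.
minute 203 to minute 250 with B removed leaves minute 214 to minute 218, minute 226 to minute 250.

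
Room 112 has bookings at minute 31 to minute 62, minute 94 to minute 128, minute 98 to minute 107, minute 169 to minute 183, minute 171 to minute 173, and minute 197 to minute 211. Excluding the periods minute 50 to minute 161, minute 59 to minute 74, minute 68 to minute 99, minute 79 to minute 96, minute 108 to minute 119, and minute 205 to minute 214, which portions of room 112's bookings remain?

minute 31 to minute 50, minute 169 to minute 183, minute 197 to minute 205

First set merges to minute 31 to minute 62, minute 94 to minute 128, minute 169 to minute 183, minute 197 to minute 211.
Second set merges to minute 50 to minute 161, minute 205 to minute 214.
minute 31 to minute 62 with B removed leaves minute 31 to minute 50.
minute 94 to minute 128 lies entirely inside B → drops out.
minute 169 to minute 183 is untouched.
minute 197 to minute 211 with B removed leaves minute 197 to minute 205.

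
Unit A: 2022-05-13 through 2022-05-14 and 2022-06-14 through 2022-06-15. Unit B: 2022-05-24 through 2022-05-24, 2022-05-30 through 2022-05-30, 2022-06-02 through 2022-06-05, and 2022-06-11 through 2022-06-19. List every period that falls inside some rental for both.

2022-05-13 through 2022-05-14: no overlap with the second set.
2022-06-14 through 2022-06-15 meets the second set on 2022-06-14 through 2022-06-15.

2022-06-14 through 2022-06-15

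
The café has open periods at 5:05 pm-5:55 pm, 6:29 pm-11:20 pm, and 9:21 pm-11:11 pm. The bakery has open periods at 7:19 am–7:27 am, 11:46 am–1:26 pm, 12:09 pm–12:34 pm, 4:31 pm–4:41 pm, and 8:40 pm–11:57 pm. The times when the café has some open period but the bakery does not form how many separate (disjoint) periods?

First set merges to 5:05 pm-5:55 pm, 6:29 pm-11:20 pm.
Second set merges to 7:19 am-7:27 am, 11:46 am-1:26 pm, 4:31 pm-4:41 pm, 8:40 pm-11:57 pm.
A \ B = 5:05 pm-5:55 pm, 6:29 pm-8:40 pm.
That is 2 disjoint pieces.

2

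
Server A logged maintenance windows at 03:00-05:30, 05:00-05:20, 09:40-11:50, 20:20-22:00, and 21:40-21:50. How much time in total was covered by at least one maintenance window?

6 h 20 min

Merged: 03:00-05:30, 09:40-11:50, 20:20-22:00.
Lengths: 2 h 30 min + 2 h 10 min + 1 h 40 min = 6 h 20 min.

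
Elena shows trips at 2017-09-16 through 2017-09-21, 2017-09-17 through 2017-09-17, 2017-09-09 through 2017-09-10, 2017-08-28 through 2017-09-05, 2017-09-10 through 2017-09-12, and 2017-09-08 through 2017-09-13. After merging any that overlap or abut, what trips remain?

2017-08-28 through 2017-09-05, 2017-09-08 through 2017-09-13, 2017-09-16 through 2017-09-21

Sort by start: 2017-08-28 through 2017-09-05, 2017-09-08 through 2017-09-13, 2017-09-09 through 2017-09-10, 2017-09-10 through 2017-09-12, 2017-09-16 through 2017-09-21, 2017-09-17 through 2017-09-17.
2017-09-08 through 2017-09-13 is disjoint → start new block.
2017-09-09 through 2017-09-10 overlaps/touches 2017-09-08 through 2017-09-13 → extend to 2017-09-08 through 2017-09-13.
2017-09-10 through 2017-09-12 overlaps/touches 2017-09-08 through 2017-09-13 → extend to 2017-09-08 through 2017-09-13.
2017-09-16 through 2017-09-21 is disjoint → start new block.
2017-09-17 through 2017-09-17 overlaps/touches 2017-09-16 through 2017-09-21 → extend to 2017-09-16 through 2017-09-21.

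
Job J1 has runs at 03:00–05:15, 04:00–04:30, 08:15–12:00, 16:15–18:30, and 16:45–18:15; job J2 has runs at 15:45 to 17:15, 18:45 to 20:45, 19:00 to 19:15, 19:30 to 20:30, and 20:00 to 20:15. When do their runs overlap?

16:15–17:15

Merge the first list: 03:00–05:15, 08:15–12:00, 16:15–18:30.
Merge the second list: 15:45–17:15, 18:45–20:45.
03:00–05:15: no overlap with the second set.
08:15–12:00: no overlap with the second set.
16:15–18:30 meets the second set on 16:15–17:15.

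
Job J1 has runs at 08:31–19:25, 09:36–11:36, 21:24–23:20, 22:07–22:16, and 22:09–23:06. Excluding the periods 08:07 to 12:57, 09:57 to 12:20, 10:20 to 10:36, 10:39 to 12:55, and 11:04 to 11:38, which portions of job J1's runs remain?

A, merged: 08:31–19:25, 21:24–23:20.
B, merged: 08:07–12:57.
08:31–19:25 minus B → 12:57–19:25.
21:24–23:20: no B overlap → unchanged.

12:57–19:25, 21:24–23:20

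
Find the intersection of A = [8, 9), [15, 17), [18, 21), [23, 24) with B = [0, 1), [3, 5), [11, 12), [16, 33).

[16, 17) ∪ [18, 21) ∪ [23, 24)

[8, 9) falls entirely outside B.
[15, 17) overlaps B on [16, 17).
[18, 21) overlaps B on [18, 21).
[23, 24) overlaps B on [23, 24).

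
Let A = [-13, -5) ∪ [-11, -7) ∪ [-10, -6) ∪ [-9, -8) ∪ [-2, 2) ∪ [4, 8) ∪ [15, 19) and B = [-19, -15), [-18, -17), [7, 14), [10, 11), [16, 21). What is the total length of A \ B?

16

A, merged: [-13, -5), [-2, 2), [4, 8), [15, 19).
B, merged: [-19, -15), [7, 14), [16, 21).
A \ B = [-13, -5), [-2, 2), [4, 7), [15, 16).
Total: 8 + 4 + 3 + 1 = 16.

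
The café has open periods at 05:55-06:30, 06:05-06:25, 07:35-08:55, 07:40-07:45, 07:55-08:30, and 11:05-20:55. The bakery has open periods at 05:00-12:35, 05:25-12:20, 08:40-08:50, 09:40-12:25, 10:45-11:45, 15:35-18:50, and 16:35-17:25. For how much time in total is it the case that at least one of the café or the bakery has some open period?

15 h 55 min

First set merges to 05:55-06:30, 07:35-08:55, 11:05-20:55.
Second set merges to 05:00-12:35, 15:35-18:50.
A ∪ B = 05:00-20:55.
Total: 15 h 55 min.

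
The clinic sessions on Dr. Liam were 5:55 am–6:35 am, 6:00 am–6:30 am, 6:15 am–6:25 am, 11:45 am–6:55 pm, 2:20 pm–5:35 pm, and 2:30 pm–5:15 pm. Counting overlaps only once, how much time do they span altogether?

7 h 50 min

Merged: 5:55 am–6:35 am, 11:45 am–6:55 pm.
Lengths: 40 min + 7 h 10 min = 7 h 50 min.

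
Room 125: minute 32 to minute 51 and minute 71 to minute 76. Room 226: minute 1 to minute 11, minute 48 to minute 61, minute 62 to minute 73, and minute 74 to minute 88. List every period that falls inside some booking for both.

minute 48 to minute 51, minute 71 to minute 73, minute 74 to minute 76

minute 32 to minute 51 meets the second set on minute 48 to minute 51.
minute 71 to minute 76 meets the second set on minute 71 to minute 73, minute 74 to minute 76.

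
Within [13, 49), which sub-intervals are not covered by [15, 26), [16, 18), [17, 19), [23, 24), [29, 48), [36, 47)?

After merging, the occupied span is [15, 26), [29, 48).
Complement within [13, 49): [13, 15), [26, 29), [48, 49).

[13, 15) ∪ [26, 29) ∪ [48, 49)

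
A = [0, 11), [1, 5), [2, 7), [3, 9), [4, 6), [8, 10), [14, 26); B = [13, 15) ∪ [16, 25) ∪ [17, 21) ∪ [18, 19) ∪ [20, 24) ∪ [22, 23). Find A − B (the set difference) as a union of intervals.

A, merged: [0, 11), [14, 26).
B, merged: [13, 15), [16, 25).
[0, 11) is untouched.
[14, 26) with B removed leaves [15, 16), [25, 26).

[0, 11) ∪ [15, 16) ∪ [25, 26)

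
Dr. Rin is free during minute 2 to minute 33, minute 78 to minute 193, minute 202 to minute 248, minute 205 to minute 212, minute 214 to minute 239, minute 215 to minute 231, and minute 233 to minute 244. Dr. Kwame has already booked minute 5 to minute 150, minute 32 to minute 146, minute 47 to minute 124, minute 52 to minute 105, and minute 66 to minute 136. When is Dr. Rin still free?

A, merged: minute 2 to minute 33, minute 78 to minute 193, minute 202 to minute 248.
B, merged: minute 5 to minute 150.
minute 2 to minute 33 with B removed leaves minute 2 to minute 5.
minute 78 to minute 193 with B removed leaves minute 150 to minute 193.
minute 202 to minute 248 is untouched.

minute 2 to minute 5, minute 150 to minute 193, minute 202 to minute 248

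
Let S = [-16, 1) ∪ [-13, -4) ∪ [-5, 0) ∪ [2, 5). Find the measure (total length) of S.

20

Merged: [-16, 1), [2, 5).
Lengths: 17 + 3 = 20.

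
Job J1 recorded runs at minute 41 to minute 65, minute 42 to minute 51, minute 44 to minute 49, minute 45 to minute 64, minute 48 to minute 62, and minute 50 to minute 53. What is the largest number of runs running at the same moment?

Walk the sorted start/end points keeping a running depth.
The depth first hits 5 at minute 48.

5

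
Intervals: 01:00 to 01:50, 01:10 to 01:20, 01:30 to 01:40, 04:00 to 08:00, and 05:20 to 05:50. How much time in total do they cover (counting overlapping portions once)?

Merged: 01:00-01:50, 04:00-08:00.
Lengths: 50 min + 4 h = 4 h 50 min.

4 h 50 min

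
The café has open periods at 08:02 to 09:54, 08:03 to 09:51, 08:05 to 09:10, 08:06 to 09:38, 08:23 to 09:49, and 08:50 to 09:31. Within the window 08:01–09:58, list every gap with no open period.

After merging, the occupied span is 08:02–09:54.
Complement within 08:01–09:58: 08:01–08:02, 09:54–09:58.

08:01–08:02, 09:54–09:58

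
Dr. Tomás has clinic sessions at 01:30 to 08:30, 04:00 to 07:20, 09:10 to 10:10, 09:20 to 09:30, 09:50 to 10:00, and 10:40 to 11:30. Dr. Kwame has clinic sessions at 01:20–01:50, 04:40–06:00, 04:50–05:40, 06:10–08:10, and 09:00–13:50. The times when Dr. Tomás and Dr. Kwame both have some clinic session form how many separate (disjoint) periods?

A, merged: 01:30–08:30, 09:10–10:10, 10:40–11:30.
B, merged: 01:20–01:50, 04:40–06:00, 06:10–08:10, 09:00–13:50.
A ∩ B = 01:30–01:50, 04:40–06:00, 06:10–08:10, 09:10–10:10, 10:40–11:30.
That is 5 disjoint pieces.

5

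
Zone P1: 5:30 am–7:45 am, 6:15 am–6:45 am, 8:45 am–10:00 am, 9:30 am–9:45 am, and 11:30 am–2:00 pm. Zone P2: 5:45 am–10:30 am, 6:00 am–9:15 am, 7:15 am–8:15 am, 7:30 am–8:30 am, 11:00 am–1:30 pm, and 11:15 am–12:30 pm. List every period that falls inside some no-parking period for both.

Merge the first list: 5:30 am–7:45 am, 8:45 am–10:00 am, 11:30 am–2:00 pm.
Merge the second list: 5:45 am–10:30 am, 11:00 am–1:30 pm.
5:30 am–7:45 am overlaps B on 5:45 am–7:45 am.
8:45 am–10:00 am overlaps B on 8:45 am–10:00 am.
11:30 am–2:00 pm overlaps B on 11:30 am–1:30 pm.

5:45 am–7:45 am, 8:45 am–10:00 am, 11:30 am–1:30 pm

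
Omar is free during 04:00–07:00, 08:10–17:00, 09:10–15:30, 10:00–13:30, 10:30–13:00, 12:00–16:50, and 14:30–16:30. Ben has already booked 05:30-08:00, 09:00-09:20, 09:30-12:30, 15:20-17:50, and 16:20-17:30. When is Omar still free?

First set merges to 04:00–07:00, 08:10–17:00.
Second set merges to 05:30–08:00, 09:00–09:20, 09:30–12:30, 15:20–17:50.
04:00–07:00 minus B → 04:00–05:30.
08:10–17:00 minus B → 08:10–09:00, 09:20–09:30, 12:30–15:20.

04:00–05:30, 08:10–09:00, 09:20–09:30, 12:30–15:20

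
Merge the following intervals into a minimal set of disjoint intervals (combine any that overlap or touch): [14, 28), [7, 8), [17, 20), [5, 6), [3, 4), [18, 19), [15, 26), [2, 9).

[2, 9) ∪ [14, 28)

Sort by start: [2, 9), [3, 4), [5, 6), [7, 8), [14, 28), [15, 26), [17, 20), [18, 19).
[3, 4) overlaps/touches [2, 9) → extend to [2, 9).
[5, 6) overlaps/touches [2, 9) → extend to [2, 9).
[7, 8) overlaps/touches [2, 9) → extend to [2, 9).
[14, 28) is disjoint → start new block.
[15, 26) overlaps/touches [14, 28) → extend to [14, 28).
[17, 20) overlaps/touches [14, 28) → extend to [14, 28).
[18, 19) overlaps/touches [14, 28) → extend to [14, 28).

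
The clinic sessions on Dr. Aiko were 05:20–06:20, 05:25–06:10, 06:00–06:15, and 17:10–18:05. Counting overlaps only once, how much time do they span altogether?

1 h 55 min

Merged: 05:20-06:20, 17:10-18:05.
Lengths: 1 h + 55 min = 1 h 55 min.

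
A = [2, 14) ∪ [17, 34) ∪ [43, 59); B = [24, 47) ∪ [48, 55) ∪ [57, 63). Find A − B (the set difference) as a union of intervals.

[2, 14): nothing removed.
[17, 34) \ B = [17, 24).
[43, 59) \ B = [47, 48), [55, 57).

[2, 14) ∪ [17, 24) ∪ [47, 48) ∪ [55, 57)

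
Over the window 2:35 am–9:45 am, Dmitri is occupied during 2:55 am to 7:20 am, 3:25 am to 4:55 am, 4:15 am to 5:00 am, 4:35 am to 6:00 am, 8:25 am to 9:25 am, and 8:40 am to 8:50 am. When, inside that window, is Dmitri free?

Covered (merged): 2:55 am-7:20 am, 8:25 am-9:25 am.
Gaps within 2:35 am-9:45 am: 2:35 am-2:55 am, 7:20 am-8:25 am, 9:25 am-9:45 am.

2:35 am-2:55 am, 7:20 am-8:25 am, 9:25 am-9:45 am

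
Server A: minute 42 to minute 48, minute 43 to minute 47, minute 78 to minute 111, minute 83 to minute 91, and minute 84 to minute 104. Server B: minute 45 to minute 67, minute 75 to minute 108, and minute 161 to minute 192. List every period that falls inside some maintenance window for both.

minute 45 to minute 48, minute 78 to minute 108

A, merged: minute 42 to minute 48, minute 78 to minute 111.
minute 42 to minute 48 overlaps B on minute 45 to minute 48.
minute 78 to minute 111 overlaps B on minute 78 to minute 108.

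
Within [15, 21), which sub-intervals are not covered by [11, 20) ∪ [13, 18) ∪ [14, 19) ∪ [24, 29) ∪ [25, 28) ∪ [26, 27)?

Covered (merged): [11, 20), [24, 29).
Complement within [15, 21): [20, 21).

[20, 21)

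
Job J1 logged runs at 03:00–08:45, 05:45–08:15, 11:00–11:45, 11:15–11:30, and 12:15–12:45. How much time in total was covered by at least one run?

Merged: 03:00-08:45, 11:00-11:45, 12:15-12:45.
Lengths: 5 h 45 min + 45 min + 30 min = 7 h.

7 h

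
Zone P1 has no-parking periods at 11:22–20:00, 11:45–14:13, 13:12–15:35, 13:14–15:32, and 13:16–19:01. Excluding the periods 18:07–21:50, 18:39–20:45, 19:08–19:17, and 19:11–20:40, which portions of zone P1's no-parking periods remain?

A, merged: 11:22–20:00.
B, merged: 18:07–21:50.
11:22–20:00 \ B = 11:22–18:07.

11:22–18:07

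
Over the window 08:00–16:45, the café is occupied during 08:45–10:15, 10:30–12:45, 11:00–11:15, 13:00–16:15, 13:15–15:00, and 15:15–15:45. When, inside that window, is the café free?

08:00–08:45, 10:15–10:30, 12:45–13:00, 16:15–16:45

Covered (merged): 08:45–10:15, 10:30–12:45, 13:00–16:15.
Complement within 08:00–16:45: 08:00–08:45, 10:15–10:30, 12:45–13:00, 16:15–16:45.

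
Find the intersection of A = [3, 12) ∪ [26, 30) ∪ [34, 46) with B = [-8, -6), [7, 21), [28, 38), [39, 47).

[7, 12) ∪ [28, 30) ∪ [34, 38) ∪ [39, 46)

[3, 12) meets the second set on [7, 12).
[26, 30) meets the second set on [28, 30).
[34, 46) meets the second set on [34, 38), [39, 46).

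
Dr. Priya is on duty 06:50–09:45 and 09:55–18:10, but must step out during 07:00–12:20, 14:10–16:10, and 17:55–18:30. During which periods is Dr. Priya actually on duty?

06:50–09:45 \ B = 06:50–07:00.
09:55–18:10 \ B = 12:20–14:10, 16:10–17:55.

06:50–07:00, 12:20–14:10, 16:10–17:55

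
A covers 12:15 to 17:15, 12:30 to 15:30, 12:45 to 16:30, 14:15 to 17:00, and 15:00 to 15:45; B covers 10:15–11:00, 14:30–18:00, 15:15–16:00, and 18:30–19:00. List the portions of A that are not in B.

12:15–14:30

A, merged: 12:15–17:15.
B, merged: 10:15–11:00, 14:30–18:00, 18:30–19:00.
12:15–17:15 minus B → 12:15–14:30.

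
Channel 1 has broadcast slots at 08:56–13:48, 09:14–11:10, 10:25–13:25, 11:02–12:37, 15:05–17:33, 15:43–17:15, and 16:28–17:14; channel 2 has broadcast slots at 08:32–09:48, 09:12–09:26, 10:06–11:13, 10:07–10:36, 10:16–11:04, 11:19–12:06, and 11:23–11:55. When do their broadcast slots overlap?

08:56–09:48, 10:06–11:13, 11:19–12:06

A, merged: 08:56–13:48, 15:05–17:33.
B, merged: 08:32–09:48, 10:06–11:13, 11:19–12:06.
08:56–13:48 ∩ B → 08:56–09:48, 10:06–11:13, 11:19–12:06.
15:05–17:33 meets no B interval.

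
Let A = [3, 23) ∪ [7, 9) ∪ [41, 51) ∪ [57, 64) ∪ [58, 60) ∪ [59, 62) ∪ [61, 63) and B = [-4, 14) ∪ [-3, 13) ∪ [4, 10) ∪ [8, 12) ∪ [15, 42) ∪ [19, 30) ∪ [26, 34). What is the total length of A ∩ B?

Merge the first list: [3, 23), [41, 51), [57, 64).
Merge the second list: [-4, 14), [15, 42).
A ∩ B = [3, 14), [15, 23), [41, 42).
Total: 11 + 8 + 1 = 20.

20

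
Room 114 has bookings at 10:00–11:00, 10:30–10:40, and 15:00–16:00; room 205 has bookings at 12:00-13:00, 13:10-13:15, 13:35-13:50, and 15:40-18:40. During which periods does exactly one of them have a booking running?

A, merged: 10:00-11:00, 15:00-16:00.
A but not B: 10:00-11:00, 15:00-15:40.
B but not A: 12:00-13:00, 13:10-13:15, 13:35-13:50, 16:00-18:40.
Combining gives A △ B.

10:00-11:00, 12:00-13:00, 13:10-13:15, 13:35-13:50, 15:00-15:40, 16:00-18:40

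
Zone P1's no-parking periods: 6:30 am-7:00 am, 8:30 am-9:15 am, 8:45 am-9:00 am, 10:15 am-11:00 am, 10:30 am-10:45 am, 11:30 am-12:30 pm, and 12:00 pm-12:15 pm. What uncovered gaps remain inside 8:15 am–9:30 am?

The merged coverage is 6:30 am-7:00 am, 8:30 am-9:15 am, 10:15 am-11:00 am, 11:30 am-12:30 pm.
Uncovered inside 8:15 am-9:30 am: 8:15 am-8:30 am, 9:15 am-9:30 am.

8:15 am-8:30 am, 9:15 am-9:30 am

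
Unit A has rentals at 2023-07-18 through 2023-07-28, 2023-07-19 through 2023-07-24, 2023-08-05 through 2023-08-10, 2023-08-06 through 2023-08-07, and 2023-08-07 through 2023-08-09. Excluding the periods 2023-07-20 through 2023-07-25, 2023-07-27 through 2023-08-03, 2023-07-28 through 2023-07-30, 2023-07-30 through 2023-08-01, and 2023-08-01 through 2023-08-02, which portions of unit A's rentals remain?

2023-07-18 through 2023-07-19, 2023-07-26 through 2023-07-26, 2023-08-05 through 2023-08-10

First set merges to 2023-07-18 through 2023-07-28, 2023-08-05 through 2023-08-10.
Second set merges to 2023-07-20 through 2023-07-25, 2023-07-27 through 2023-08-03.
2023-07-18 through 2023-07-28 minus B → 2023-07-18 through 2023-07-19, 2023-07-26 through 2023-07-26.
2023-08-05 through 2023-08-10: no B overlap → unchanged.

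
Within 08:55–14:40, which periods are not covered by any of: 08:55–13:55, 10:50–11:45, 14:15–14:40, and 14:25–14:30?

13:55–14:15

After merging, the occupied span is 08:55–13:55, 14:15–14:40.
Complement within 08:55–14:40: 13:55–14:15.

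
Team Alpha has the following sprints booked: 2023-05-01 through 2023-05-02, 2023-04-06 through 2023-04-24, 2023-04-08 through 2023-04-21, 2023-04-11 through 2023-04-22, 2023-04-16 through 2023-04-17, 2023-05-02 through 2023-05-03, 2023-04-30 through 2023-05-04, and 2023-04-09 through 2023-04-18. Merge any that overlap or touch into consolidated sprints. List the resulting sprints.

2023-04-06 through 2023-04-24, 2023-04-30 through 2023-05-04

Sort by start: 2023-04-06 through 2023-04-24, 2023-04-08 through 2023-04-21, 2023-04-09 through 2023-04-18, 2023-04-11 through 2023-04-22, 2023-04-16 through 2023-04-17, 2023-04-30 through 2023-05-04, 2023-05-01 through 2023-05-02, 2023-05-02 through 2023-05-03.
2023-04-08 through 2023-04-21 overlaps/touches 2023-04-06 through 2023-04-24 → extend to 2023-04-06 through 2023-04-24.
2023-04-09 through 2023-04-18 overlaps/touches 2023-04-06 through 2023-04-24 → extend to 2023-04-06 through 2023-04-24.
2023-04-11 through 2023-04-22 overlaps/touches 2023-04-06 through 2023-04-24 → extend to 2023-04-06 through 2023-04-24.
2023-04-16 through 2023-04-17 overlaps/touches 2023-04-06 through 2023-04-24 → extend to 2023-04-06 through 2023-04-24.
2023-04-30 through 2023-05-04 is disjoint → start new block.
2023-05-01 through 2023-05-02 overlaps/touches 2023-04-30 through 2023-05-04 → extend to 2023-04-30 through 2023-05-04.
2023-05-02 through 2023-05-03 overlaps/touches 2023-04-30 through 2023-05-04 → extend to 2023-04-30 through 2023-05-04.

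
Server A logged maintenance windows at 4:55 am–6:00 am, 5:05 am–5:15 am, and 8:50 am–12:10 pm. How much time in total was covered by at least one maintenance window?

4 h 25 min

Merged: 4:55 am–6:00 am, 8:50 am–12:10 pm.
Lengths: 1 h 5 min + 3 h 20 min = 4 h 25 min.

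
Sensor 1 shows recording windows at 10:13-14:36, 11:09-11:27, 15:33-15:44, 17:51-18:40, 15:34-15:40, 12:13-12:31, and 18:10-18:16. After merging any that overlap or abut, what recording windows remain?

10:13-14:36, 15:33-15:44, 17:51-18:40

Sort by start: 10:13-14:36, 11:09-11:27, 12:13-12:31, 15:33-15:44, 15:34-15:40, 17:51-18:40, 18:10-18:16.
11:09-11:27 overlaps/touches 10:13-14:36 → extend to 10:13-14:36.
12:13-12:31 overlaps/touches 10:13-14:36 → extend to 10:13-14:36.
15:33-15:44 is disjoint → start new block.
15:34-15:40 overlaps/touches 15:33-15:44 → extend to 15:33-15:44.
17:51-18:40 is disjoint → start new block.
18:10-18:16 overlaps/touches 17:51-18:40 → extend to 17:51-18:40.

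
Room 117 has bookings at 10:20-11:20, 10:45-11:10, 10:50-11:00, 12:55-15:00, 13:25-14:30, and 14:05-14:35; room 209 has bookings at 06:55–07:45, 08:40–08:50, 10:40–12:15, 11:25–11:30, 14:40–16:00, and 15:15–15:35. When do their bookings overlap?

Merge the first list: 10:20-11:20, 12:55-15:00.
Merge the second list: 06:55-07:45, 08:40-08:50, 10:40-12:15, 14:40-16:00.
10:20-11:20 overlaps B on 10:40-11:20.
12:55-15:00 overlaps B on 14:40-15:00.

10:40-11:20, 14:40-15:00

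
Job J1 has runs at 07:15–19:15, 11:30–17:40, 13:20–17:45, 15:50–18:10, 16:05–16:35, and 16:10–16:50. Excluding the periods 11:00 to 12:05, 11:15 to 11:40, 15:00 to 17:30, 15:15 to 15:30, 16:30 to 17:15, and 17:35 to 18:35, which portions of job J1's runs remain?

Merge the first list: 07:15–19:15.
Merge the second list: 11:00–12:05, 15:00–17:30, 17:35–18:35.
07:15–19:15 with B removed leaves 07:15–11:00, 12:05–15:00, 17:30–17:35, 18:35–19:15.

07:15–11:00, 12:05–15:00, 17:30–17:35, 18:35–19:15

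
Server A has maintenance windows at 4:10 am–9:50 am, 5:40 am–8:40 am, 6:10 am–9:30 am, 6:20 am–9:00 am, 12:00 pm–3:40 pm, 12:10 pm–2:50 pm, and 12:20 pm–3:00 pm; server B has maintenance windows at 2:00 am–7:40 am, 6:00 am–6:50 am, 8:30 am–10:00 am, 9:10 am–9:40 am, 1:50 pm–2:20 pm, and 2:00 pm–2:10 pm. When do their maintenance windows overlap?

Merge the first list: 4:10 am–9:50 am, 12:00 pm–3:40 pm.
Merge the second list: 2:00 am–7:40 am, 8:30 am–10:00 am, 1:50 pm–2:20 pm.
4:10 am–9:50 am overlaps B on 4:10 am–7:40 am, 8:30 am–9:50 am.
12:00 pm–3:40 pm overlaps B on 1:50 pm–2:20 pm.

4:10 am–7:40 am, 8:30 am–9:50 am, 1:50 pm–2:20 pm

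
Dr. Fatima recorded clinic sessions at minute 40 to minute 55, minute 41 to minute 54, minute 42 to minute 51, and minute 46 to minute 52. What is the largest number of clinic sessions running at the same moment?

4

Sweep endpoints in order; track running count of active intervals.
Peak of 4 reached at minute 46.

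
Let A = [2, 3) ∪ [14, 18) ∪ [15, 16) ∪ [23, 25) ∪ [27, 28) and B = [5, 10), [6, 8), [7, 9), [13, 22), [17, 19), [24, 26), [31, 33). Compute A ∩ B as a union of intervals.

Merge the first list: [2, 3), [14, 18), [23, 25), [27, 28).
Merge the second list: [5, 10), [13, 22), [24, 26), [31, 33).
[2, 3) meets no B interval.
[14, 18) ∩ B → [14, 18).
[23, 25) ∩ B → [24, 25).
[27, 28) meets no B interval.

[14, 18) ∪ [24, 25)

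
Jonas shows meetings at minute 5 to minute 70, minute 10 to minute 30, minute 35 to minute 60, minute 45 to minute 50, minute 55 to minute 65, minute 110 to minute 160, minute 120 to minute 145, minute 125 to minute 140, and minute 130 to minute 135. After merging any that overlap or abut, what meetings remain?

minute 5 to minute 70, minute 110 to minute 160

minute 10 to minute 30 overlaps/touches minute 5 to minute 70 → extend to minute 5 to minute 70.
minute 35 to minute 60 overlaps/touches minute 5 to minute 70 → extend to minute 5 to minute 70.
minute 45 to minute 50 overlaps/touches minute 5 to minute 70 → extend to minute 5 to minute 70.
minute 55 to minute 65 overlaps/touches minute 5 to minute 70 → extend to minute 5 to minute 70.
minute 110 to minute 160 is disjoint → start new block.
minute 120 to minute 145 overlaps/touches minute 110 to minute 160 → extend to minute 110 to minute 160.
minute 125 to minute 140 overlaps/touches minute 110 to minute 160 → extend to minute 110 to minute 160.
minute 130 to minute 135 overlaps/touches minute 110 to minute 160 → extend to minute 110 to minute 160.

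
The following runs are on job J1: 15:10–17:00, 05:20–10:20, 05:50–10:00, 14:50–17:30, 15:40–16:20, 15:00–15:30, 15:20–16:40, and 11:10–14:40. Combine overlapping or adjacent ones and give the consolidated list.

05:20–10:20, 11:10–14:40, 14:50–17:30

Sort by start: 05:20–10:20, 05:50–10:00, 11:10–14:40, 14:50–17:30, 15:00–15:30, 15:10–17:00, 15:20–16:40, 15:40–16:20.
05:50–10:00 overlaps/touches 05:20–10:20 → extend to 05:20–10:20.
11:10–14:40 is disjoint → start new block.
14:50–17:30 is disjoint → start new block.
15:00–15:30 overlaps/touches 14:50–17:30 → extend to 14:50–17:30.
15:10–17:00 overlaps/touches 14:50–17:30 → extend to 14:50–17:30.
15:20–16:40 overlaps/touches 14:50–17:30 → extend to 14:50–17:30.
15:40–16:20 overlaps/touches 14:50–17:30 → extend to 14:50–17:30.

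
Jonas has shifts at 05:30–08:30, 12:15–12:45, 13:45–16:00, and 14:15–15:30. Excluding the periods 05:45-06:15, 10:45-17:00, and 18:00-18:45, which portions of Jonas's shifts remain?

05:30–05:45, 06:15–08:30

Merge the first list: 05:30–08:30, 12:15–12:45, 13:45–16:00.
05:30–08:30 \ B = 05:30–05:45, 06:15–08:30.
12:15–12:45: entirely removed.
13:45–16:00: entirely removed.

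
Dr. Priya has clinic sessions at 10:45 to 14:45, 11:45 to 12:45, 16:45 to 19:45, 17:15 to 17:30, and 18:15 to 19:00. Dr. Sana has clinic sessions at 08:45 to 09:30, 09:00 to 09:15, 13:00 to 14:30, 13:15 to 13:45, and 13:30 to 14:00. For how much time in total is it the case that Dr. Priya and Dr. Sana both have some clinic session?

1 h 30 min

A, merged: 10:45-14:45, 16:45-19:45.
B, merged: 08:45-09:30, 13:00-14:30.
A ∩ B = 13:00-14:30.
Total: 1 h 30 min.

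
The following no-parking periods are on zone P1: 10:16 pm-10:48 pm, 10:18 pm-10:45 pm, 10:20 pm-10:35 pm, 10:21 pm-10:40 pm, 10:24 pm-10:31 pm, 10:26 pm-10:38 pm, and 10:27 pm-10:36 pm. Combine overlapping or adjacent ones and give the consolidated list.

10:16 pm-10:48 pm

10:18 pm-10:45 pm overlaps/touches 10:16 pm-10:48 pm → extend to 10:16 pm-10:48 pm.
10:20 pm-10:35 pm overlaps/touches 10:16 pm-10:48 pm → extend to 10:16 pm-10:48 pm.
10:21 pm-10:40 pm overlaps/touches 10:16 pm-10:48 pm → extend to 10:16 pm-10:48 pm.
10:24 pm-10:31 pm overlaps/touches 10:16 pm-10:48 pm → extend to 10:16 pm-10:48 pm.
10:26 pm-10:38 pm overlaps/touches 10:16 pm-10:48 pm → extend to 10:16 pm-10:48 pm.
10:27 pm-10:36 pm overlaps/touches 10:16 pm-10:48 pm → extend to 10:16 pm-10:48 pm.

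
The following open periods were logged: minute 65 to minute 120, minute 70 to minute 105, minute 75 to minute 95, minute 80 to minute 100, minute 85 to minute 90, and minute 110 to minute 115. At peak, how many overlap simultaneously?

Sweep endpoints in order; track running count of active intervals.
Peak of 5 reached at minute 85.

5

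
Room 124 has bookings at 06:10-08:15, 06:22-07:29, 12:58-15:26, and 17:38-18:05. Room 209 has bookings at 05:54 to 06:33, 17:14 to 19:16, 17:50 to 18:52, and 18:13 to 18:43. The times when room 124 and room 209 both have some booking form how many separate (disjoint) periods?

Merge the first list: 06:10-08:15, 12:58-15:26, 17:38-18:05.
Merge the second list: 05:54-06:33, 17:14-19:16.
A ∩ B = 06:10-06:33, 17:38-18:05.
That is 2 disjoint pieces.

2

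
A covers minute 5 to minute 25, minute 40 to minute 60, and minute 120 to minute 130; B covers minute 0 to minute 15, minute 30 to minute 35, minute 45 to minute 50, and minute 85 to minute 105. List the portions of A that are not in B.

minute 15 to minute 25, minute 40 to minute 45, minute 50 to minute 60, minute 120 to minute 130

minute 5 to minute 25 minus B → minute 15 to minute 25.
minute 40 to minute 60 minus B → minute 40 to minute 45, minute 50 to minute 60.
minute 120 to minute 130: no B overlap → unchanged.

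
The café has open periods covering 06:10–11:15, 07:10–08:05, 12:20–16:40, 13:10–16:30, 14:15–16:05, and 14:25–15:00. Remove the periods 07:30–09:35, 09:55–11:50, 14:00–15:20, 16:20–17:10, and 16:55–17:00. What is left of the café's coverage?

Merge the first list: 06:10–11:15, 12:20–16:40.
Merge the second list: 07:30–09:35, 09:55–11:50, 14:00–15:20, 16:20–17:10.
06:10–11:15 \ B = 06:10–07:30, 09:35–09:55.
12:20–16:40 \ B = 12:20–14:00, 15:20–16:20.

06:10–07:30, 09:35–09:55, 12:20–14:00, 15:20–16:20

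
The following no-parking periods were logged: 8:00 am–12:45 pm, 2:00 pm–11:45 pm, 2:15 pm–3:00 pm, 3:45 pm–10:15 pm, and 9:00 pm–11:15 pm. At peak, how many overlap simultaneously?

3

At 9:00 pm, 3 of the intervals are simultaneously active.
No point has more.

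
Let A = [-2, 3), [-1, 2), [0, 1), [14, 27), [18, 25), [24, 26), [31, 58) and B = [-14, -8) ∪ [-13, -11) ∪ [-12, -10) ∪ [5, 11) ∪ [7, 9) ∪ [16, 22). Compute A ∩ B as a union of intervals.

[16, 22)

A, merged: [-2, 3), [14, 27), [31, 58).
B, merged: [-14, -8), [5, 11), [16, 22).
[-2, 3) meets no B interval.
[14, 27) ∩ B → [16, 22).
[31, 58) meets no B interval.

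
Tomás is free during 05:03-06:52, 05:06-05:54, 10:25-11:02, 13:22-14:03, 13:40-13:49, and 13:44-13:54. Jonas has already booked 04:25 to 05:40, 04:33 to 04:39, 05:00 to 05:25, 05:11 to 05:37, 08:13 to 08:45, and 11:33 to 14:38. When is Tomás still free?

05:40–06:52, 10:25–11:02

A, merged: 05:03–06:52, 10:25–11:02, 13:22–14:03.
B, merged: 04:25–05:40, 08:13–08:45, 11:33–14:38.
05:03–06:52 minus B → 05:40–06:52.
10:25–11:02: no B overlap → unchanged.
13:22–14:03: fully covered by B → removed.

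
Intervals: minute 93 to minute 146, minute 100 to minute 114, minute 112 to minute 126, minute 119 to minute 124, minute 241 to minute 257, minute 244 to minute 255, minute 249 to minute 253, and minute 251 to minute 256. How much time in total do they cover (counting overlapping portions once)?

Merged: minute 93 to minute 146, minute 241 to minute 257.
Lengths: 53 minutes + 16 minutes = 69 minutes.

69 minutes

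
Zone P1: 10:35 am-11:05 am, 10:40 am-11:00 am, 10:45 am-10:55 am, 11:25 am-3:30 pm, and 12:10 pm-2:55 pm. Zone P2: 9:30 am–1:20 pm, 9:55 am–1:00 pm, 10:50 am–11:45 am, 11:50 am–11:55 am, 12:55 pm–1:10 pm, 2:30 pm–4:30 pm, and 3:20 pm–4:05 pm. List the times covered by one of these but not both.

9:30 am–10:35 am, 11:05 am–11:25 am, 1:20 pm–2:30 pm, 3:30 pm–4:30 pm

First set merges to 10:35 am–11:05 am, 11:25 am–3:30 pm.
Second set merges to 9:30 am–1:20 pm, 2:30 pm–4:30 pm.
A but not B: 1:20 pm–2:30 pm.
B but not A: 9:30 am–10:35 am, 11:05 am–11:25 am, 3:30 pm–4:30 pm.
Combining gives A △ B.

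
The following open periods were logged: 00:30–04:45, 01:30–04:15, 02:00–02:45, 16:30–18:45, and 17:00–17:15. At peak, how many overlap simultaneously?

3

Walk the sorted start/end points keeping a running depth.
The depth first hits 3 at 02:00.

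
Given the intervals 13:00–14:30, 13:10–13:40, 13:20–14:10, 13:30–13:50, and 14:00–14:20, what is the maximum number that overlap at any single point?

Sweep endpoints in order; track running count of active intervals.
Peak of 4 reached at 13:30.

4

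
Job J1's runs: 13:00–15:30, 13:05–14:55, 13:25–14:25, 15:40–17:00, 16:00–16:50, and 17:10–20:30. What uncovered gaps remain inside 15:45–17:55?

17:00–17:10

After merging, the occupied span is 13:00–15:30, 15:40–17:00, 17:10–20:30.
Gaps within 15:45–17:55: 17:00–17:10.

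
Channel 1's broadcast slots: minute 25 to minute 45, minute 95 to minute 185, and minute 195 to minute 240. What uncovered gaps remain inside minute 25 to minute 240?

minute 45 to minute 95, minute 185 to minute 195

Covered (merged): minute 25 to minute 45, minute 95 to minute 185, minute 195 to minute 240.
Gaps within minute 25 to minute 240: minute 45 to minute 95, minute 185 to minute 195.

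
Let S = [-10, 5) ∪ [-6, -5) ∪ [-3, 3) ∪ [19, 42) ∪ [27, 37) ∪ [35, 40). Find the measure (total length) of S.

Merged: [-10, 5), [19, 42).
Lengths: 15 + 23 = 38.

38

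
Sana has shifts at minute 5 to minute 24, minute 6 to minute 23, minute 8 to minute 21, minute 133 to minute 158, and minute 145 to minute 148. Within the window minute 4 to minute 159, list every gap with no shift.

minute 4 to minute 5, minute 24 to minute 133, minute 158 to minute 159

The merged coverage is minute 5 to minute 24, minute 133 to minute 158.
Uncovered inside minute 4 to minute 159: minute 4 to minute 5, minute 24 to minute 133, minute 158 to minute 159.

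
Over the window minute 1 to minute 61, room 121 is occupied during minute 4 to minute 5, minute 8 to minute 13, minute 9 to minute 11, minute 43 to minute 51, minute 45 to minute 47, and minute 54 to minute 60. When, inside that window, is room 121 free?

Covered (merged): minute 4 to minute 5, minute 8 to minute 13, minute 43 to minute 51, minute 54 to minute 60.
Uncovered inside minute 1 to minute 61: minute 1 to minute 4, minute 5 to minute 8, minute 13 to minute 43, minute 51 to minute 54, minute 60 to minute 61.

minute 1 to minute 4, minute 5 to minute 8, minute 13 to minute 43, minute 51 to minute 54, minute 60 to minute 61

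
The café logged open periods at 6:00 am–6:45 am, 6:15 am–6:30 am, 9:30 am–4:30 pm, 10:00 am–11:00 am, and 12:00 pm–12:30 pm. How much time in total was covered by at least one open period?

Merged: 6:00 am-6:45 am, 9:30 am-4:30 pm.
Lengths: 45 min + 7 h = 7 h 45 min.

7 h 45 min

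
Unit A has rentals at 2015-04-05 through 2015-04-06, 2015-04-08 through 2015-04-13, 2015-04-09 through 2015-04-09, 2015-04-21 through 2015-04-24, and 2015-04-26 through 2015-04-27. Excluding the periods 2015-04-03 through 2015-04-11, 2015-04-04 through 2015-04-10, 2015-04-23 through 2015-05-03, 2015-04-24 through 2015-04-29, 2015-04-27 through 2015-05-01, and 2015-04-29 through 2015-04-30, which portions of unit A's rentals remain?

First set merges to 2015-04-05 through 2015-04-06, 2015-04-08 through 2015-04-13, 2015-04-21 through 2015-04-24, 2015-04-26 through 2015-04-27.
Second set merges to 2015-04-03 through 2015-04-11, 2015-04-23 through 2015-05-03.
2015-04-05 through 2015-04-06: entirely removed.
2015-04-08 through 2015-04-13 \ B = 2015-04-12 through 2015-04-13.
2015-04-21 through 2015-04-24 \ B = 2015-04-21 through 2015-04-22.
2015-04-26 through 2015-04-27: entirely removed.

2015-04-12 through 2015-04-13, 2015-04-21 through 2015-04-22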